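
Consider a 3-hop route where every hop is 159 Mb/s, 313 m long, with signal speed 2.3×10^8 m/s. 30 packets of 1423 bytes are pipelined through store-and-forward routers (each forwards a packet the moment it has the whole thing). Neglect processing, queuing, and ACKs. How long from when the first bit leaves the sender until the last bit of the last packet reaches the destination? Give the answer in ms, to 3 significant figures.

2.30 ms

Per-hop transmission t_tx = L/R = 11384/159000000 = 0.0715975 ms.
Per-hop propagation t_prop = 313/2.3e+08 = 0.00136087 ms.
Pipeline fill: first packet needs 3·t_tx to clear all hops; remaining 29 packets each add one t_tx.
Total = (3+30-1)·t_tx + 3·t_prop = 32·0.0715975 + 3·0.00136087 = 2.30 ms.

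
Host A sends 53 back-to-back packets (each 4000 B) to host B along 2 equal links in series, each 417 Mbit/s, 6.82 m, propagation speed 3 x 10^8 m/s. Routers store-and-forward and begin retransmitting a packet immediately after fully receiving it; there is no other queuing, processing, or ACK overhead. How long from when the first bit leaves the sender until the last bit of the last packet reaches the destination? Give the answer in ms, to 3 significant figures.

Per-hop transmission t_tx = L/R = 32000/417000000 = 0.0767386 ms.
Per-hop propagation t_prop = 6.82/300000000 = 2.27333e-05 ms.
Pipeline fill: first packet needs 2·t_tx to clear all hops; remaining 52 packets each add one t_tx.
Total = (2+53-1)·t_tx + 2·t_prop = 54·0.0767386 + 2·2.27333e-05 = 4.14 ms.

4.14 ms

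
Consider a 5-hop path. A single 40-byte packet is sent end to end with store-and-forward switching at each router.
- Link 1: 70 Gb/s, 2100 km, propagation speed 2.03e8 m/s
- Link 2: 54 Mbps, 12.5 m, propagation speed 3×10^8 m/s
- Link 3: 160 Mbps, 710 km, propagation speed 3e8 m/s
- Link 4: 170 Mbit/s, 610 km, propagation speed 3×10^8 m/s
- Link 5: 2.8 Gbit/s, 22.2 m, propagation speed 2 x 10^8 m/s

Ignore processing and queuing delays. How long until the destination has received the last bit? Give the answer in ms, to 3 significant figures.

14.8 ms

L = 40 × 8 = 320 bits.
Transmission delays (L/R per hop): 4.57143e-06, 0.00592593, 0.002, 0.00188235, 0.000114286 ms; sum = 0.00992714 ms.
Propagation delays (d/s per hop): 10.3448, 4.16667e-05, 2.36667, 2.03333, 0.000111 ms; sum = 14.745 ms.
End-to-end = 14.8 ms.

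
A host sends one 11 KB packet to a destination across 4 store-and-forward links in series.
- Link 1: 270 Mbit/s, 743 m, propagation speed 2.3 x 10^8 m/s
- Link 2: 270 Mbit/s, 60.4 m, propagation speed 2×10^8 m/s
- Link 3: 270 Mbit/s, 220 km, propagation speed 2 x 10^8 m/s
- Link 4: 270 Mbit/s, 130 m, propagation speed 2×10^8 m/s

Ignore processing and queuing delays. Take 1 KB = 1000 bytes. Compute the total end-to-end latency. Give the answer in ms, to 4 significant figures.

2.408 ms

L = 88000 bits.
Transmission delay per hop = L/R = 88000/270000000 = 0.325926 ms; 4 hops → 1.3037 ms.
Propagation delays (d/s per hop): 0.00323043, 0.000302, 1.1, 0.00065 ms; sum = 1.10418 ms.
End-to-end = 2.408 ms.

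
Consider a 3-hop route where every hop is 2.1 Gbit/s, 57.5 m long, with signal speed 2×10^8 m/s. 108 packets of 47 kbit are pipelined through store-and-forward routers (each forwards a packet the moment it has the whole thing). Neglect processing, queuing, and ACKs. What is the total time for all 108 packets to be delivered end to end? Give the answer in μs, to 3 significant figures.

2460 μs

Per-hop transmission t_tx = L/R = 47000/2100000000 = 22.381 μs.
Per-hop propagation t_prop = 57.5/200000000 = 0.2875 μs.
Pipeline fill: first packet needs 3·t_tx to clear all hops; remaining 107 packets each add one t_tx.
Total = (3+108-1)·t_tx + 3·t_prop = 110·22.381 + 3·0.2875 = 2460 μs.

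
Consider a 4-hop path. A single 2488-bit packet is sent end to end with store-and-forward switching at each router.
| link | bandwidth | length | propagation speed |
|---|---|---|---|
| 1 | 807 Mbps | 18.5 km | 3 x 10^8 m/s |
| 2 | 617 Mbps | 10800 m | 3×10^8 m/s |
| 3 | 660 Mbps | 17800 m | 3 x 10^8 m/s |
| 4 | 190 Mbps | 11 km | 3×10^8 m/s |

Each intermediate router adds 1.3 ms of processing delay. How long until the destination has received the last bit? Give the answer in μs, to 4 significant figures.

Transmission delays (L/R per hop): 3.08302, 4.03241, 3.7697, 13.0947 μs; sum = 23.9799 μs.
Propagation delays (d/s per hop): 61.6667, 36, 59.3333, 36.6667 μs; sum = 193.667 μs.
Processing at 3 router(s): 3 × 1.3 ms = 3900 μs.
End-to-end = 4118 μs.

4118 μs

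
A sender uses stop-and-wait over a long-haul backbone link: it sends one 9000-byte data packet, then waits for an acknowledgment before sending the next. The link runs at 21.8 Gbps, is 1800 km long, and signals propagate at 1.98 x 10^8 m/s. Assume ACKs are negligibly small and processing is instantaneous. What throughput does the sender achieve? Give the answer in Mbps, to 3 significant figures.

3.96 Mbps

t_tx = L/R = 72000/21800000000 = 3.30275e-06 s.
t_prop = 1800000/198000000 = 0.00909091 s; RTT = 0.0181818 s.
Cycle = t_tx + RTT = 0.0181851 s.
Throughput = L / cycle = 72000 / 0.0181851 = 3.96 Mbps.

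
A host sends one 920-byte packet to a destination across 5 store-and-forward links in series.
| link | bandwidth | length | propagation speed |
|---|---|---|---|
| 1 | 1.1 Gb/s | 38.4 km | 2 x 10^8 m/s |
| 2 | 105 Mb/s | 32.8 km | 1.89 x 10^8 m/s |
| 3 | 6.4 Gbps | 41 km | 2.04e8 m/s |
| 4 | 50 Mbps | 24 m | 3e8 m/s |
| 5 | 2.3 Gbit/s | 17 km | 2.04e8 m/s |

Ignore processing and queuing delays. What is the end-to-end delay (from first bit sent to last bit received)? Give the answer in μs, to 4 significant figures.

L = 920 × 8 = 7360 bits.
Transmission delays (L/R per hop): 6.69091, 70.0952, 1.15, 147.2, 3.2 μs; sum = 228.336 μs.
Propagation delays (d/s per hop): 192, 173.545, 200.98, 0.08, 83.3333 μs; sum = 649.939 μs.
End-to-end = 878.3 μs.

878.3 μs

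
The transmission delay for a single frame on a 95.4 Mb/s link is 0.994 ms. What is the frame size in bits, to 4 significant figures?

L = R × t_tx = 95400000 b/s × 0.000994 s = 94827.6 bits.

94830 bits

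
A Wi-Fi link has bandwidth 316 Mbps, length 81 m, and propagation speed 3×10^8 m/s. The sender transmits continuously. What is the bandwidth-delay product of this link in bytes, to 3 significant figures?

10.7 bytes

Propagation delay = 81 / 300000000 = 2.7e-07 s.
BDP = R × t_prop = 316000000 × 2.7e-07 = 85.32 bits.
In bytes: 85.32/8 = 10.7 bytes.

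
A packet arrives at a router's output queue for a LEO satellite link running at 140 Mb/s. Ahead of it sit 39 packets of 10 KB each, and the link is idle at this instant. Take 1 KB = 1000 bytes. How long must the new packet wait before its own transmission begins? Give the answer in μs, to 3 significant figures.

22300 μs

Each queued packet: L/R = 80000/140000000 = 571.429 μs.
39 queued → 22285.7 μs.
Queuing delay = 22300 μs.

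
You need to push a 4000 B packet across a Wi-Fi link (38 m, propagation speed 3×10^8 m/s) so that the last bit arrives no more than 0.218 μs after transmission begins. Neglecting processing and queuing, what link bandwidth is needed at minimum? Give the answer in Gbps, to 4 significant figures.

L = 32000 bits.
Propagation delay = 38 / 300000000 = 0.126667 μs.
Transmission budget = 0.218 − 0.126667 = 0.0913333 μs.
R ≥ L / t_tx = 32000 bits / 9.13333e-08 s = 350.4 Gbps.

350.4 Gbps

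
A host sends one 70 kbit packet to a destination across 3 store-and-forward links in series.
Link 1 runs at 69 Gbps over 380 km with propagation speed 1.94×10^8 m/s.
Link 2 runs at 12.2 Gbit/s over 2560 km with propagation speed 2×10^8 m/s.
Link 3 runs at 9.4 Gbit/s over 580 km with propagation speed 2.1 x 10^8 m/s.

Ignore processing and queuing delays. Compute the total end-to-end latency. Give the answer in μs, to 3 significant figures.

17500 μs

L = 70000 bits.
Transmission delays (L/R per hop): 1.01449, 5.7377, 7.44681 μs; sum = 14.199 μs.
Propagation delays (d/s per hop): 1958.76, 12800, 2761.9 μs; sum = 17520.7 μs.
End-to-end = 17500 μs.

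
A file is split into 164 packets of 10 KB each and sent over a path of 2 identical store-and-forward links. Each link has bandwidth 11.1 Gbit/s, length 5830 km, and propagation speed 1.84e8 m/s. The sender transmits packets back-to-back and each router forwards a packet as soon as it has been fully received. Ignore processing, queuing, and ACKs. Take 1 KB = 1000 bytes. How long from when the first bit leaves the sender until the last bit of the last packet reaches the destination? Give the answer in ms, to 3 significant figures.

64.6 ms

Per-hop transmission t_tx = L/R = 80000/11100000000 = 0.00720721 ms.
Per-hop propagation t_prop = 5830000/184000000 = 31.6848 ms.
Pipeline fill: first packet needs 2·t_tx to clear all hops; remaining 163 packets each add one t_tx.
Total = (2+164-1)·t_tx + 2·t_prop = 165·0.00720721 + 2·31.6848 = 64.6 ms.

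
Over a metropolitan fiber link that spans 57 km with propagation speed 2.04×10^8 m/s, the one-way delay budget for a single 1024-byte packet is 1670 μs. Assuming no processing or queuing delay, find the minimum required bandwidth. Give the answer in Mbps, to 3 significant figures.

5.89 Mbps

L = 8192 bits.
Propagation delay = 57000 / 204000000 = 279.412 μs.
Transmission budget = 1670 − 279.412 = 1390.59 μs.
R ≥ L / t_tx = 8192 bits / 0.00139059 s = 5.89 Mbps.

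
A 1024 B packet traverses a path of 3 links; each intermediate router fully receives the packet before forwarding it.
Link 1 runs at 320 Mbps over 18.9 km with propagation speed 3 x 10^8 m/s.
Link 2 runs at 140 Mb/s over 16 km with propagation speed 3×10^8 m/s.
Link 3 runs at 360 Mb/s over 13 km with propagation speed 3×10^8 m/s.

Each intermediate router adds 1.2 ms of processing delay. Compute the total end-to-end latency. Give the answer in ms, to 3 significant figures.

2.67 ms

L = 1024 × 8 = 8192 bits.
Transmission delays (L/R per hop): 0.0256, 0.0585143, 0.0227556 ms; sum = 0.10687 ms.
Propagation delays (d/s per hop): 0.063, 0.0533333, 0.0433333 ms; sum = 0.159667 ms.
Processing at 2 router(s): 2 × 1.2 ms = 2.4 ms.
End-to-end = 2.67 ms.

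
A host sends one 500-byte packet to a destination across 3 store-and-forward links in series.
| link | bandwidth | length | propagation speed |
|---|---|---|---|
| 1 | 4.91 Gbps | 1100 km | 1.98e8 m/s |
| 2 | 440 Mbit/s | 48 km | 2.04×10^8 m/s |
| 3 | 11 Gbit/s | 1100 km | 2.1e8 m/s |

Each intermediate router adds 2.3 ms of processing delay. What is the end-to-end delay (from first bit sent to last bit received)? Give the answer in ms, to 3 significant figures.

15.6 ms

L = 500 × 8 = 4000 bits.
Transmission delays (L/R per hop): 0.000814664, 0.00909091, 0.000363636 ms; sum = 0.0102692 ms.
Propagation delays (d/s per hop): 5.55556, 0.235294, 5.2381 ms; sum = 11.0289 ms.
Processing at 2 router(s): 2 × 2.3 ms = 4.6 ms.
End-to-end = 15.6 ms.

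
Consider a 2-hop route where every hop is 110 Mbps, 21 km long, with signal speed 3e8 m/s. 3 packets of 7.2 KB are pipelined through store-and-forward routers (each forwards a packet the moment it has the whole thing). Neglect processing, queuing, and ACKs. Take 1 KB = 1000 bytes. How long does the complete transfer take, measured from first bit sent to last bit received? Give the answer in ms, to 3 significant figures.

2.23 ms

Per-hop transmission t_tx = L/R = 57600/110000000 = 0.523636 ms.
Per-hop propagation t_prop = 21000/300000000 = 0.07 ms.
Pipeline fill: first packet needs 2·t_tx to clear all hops; remaining 2 packets each add one t_tx.
Total = (2+3-1)·t_tx + 2·t_prop = 4·0.523636 + 2·0.07 = 2.23 ms.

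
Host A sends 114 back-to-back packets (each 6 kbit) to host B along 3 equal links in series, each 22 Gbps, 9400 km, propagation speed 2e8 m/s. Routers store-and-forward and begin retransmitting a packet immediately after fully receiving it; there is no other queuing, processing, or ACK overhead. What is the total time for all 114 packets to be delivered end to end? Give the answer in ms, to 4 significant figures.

Per-hop transmission t_tx = L/R = 6000/22000000000 = 0.000272727 ms.
Per-hop propagation t_prop = 9400000/200000000 = 47 ms.
Pipeline fill: first packet needs 3·t_tx to clear all hops; remaining 113 packets each add one t_tx.
Total = (3+114-1)·t_tx + 3·t_prop = 116·0.000272727 + 3·47 = 141.0 ms.

141.0 ms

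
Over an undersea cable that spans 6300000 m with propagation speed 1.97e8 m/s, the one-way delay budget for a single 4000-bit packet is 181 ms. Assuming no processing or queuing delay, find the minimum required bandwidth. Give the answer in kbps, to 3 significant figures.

26.8 kbps

Propagation delay = 6300000 / 197000000 = 31.9797 ms.
Transmission budget = 181 − 31.9797 = 149.02 ms.
R ≥ L / t_tx = 4000 bits / 0.14902 s = 26.8 kbps.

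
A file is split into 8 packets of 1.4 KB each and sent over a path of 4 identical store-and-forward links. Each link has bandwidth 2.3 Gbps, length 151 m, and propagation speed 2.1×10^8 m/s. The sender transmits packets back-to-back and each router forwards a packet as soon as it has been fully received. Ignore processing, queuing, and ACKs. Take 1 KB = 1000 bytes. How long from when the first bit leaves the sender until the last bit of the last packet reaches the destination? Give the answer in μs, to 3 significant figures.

56.4 μs

Per-hop transmission t_tx = L/R = 11200/2300000000 = 4.86957 μs.
Per-hop propagation t_prop = 151/210000000 = 0.719048 μs.
Pipeline fill: first packet needs 4·t_tx to clear all hops; remaining 7 packets each add one t_tx.
Total = (4+8-1)·t_tx + 4·t_prop = 11·4.86957 + 4·0.719048 = 56.4 μs.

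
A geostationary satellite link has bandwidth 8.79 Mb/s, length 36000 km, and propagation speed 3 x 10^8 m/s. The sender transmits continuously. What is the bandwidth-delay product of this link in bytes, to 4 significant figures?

Propagation delay = 36000000 / 300000000 = 0.12 s.
BDP = R × t_prop = 8790000 × 0.12 = 1054800 bits.
In bytes: 1054800/8 = 131900 bytes.

131900 bytes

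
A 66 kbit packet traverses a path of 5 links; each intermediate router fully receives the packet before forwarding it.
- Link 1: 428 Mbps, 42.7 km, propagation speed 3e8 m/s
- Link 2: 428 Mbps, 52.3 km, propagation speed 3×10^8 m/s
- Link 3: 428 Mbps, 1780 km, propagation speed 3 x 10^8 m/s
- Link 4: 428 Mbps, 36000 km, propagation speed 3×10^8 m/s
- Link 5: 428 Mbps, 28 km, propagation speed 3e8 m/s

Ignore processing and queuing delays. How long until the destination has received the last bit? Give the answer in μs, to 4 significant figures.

127100 μs

L = 66000 bits.
Transmission delay per hop = L/R = 66000/428000000 = 154.206 μs; 5 hops → 771.028 μs.
Propagation delays (d/s per hop): 142.333, 174.333, 5933.33, 120000, 93.3333 μs; sum = 126343 μs.
End-to-end = 127100 μs.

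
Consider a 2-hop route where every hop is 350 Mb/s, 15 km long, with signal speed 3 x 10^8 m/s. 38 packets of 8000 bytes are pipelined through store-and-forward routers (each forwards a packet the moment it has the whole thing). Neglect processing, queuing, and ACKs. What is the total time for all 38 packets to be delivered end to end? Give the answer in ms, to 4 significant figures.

7.231 ms

Per-hop transmission t_tx = L/R = 64000/350000000 = 0.182857 ms.
Per-hop propagation t_prop = 15000/300000000 = 0.05 ms.
Pipeline fill: first packet needs 2·t_tx to clear all hops; remaining 37 packets each add one t_tx.
Total = (2+38-1)·t_tx + 2·t_prop = 39·0.182857 + 2·0.05 = 7.231 ms.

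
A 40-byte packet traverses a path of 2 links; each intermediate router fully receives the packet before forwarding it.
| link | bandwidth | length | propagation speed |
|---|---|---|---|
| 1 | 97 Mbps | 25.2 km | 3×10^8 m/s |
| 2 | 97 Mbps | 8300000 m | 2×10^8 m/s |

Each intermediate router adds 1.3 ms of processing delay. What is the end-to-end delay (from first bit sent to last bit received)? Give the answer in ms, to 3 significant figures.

L = 40 × 8 = 320 bits.
Transmission delay per hop = L/R = 320/97000000 = 0.00329897 ms; 2 hops → 0.00659794 ms.
Propagation delays (d/s per hop): 0.084, 41.5 ms; sum = 41.584 ms.
Processing at 1 router(s): 1 × 1.3 ms = 1.3 ms.
End-to-end = 42.9 ms.

42.9 ms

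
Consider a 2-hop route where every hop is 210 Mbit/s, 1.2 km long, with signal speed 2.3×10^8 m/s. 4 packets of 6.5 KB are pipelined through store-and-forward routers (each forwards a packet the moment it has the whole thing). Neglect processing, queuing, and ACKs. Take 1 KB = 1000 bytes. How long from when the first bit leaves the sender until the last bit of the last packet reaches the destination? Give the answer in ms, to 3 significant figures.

Per-hop transmission t_tx = L/R = 52000/210000000 = 0.247619 ms.
Per-hop propagation t_prop = 1200/2.3e+08 = 0.00521739 ms.
Pipeline fill: first packet needs 2·t_tx to clear all hops; remaining 3 packets each add one t_tx.
Total = (2+4-1)·t_tx + 2·t_prop = 5·0.247619 + 2·0.00521739 = 1.25 ms.

1.25 ms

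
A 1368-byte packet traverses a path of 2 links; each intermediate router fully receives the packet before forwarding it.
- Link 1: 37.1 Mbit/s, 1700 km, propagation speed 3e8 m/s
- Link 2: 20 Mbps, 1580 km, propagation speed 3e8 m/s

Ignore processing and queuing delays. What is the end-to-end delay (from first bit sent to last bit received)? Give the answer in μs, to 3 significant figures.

L = 1368 × 8 = 10944 bits.
Transmission delays (L/R per hop): 294.987, 547.2 μs; sum = 842.187 μs.
Propagation delays (d/s per hop): 5666.67, 5266.67 μs; sum = 10933.3 μs.
End-to-end = 11800 μs.

11800 μs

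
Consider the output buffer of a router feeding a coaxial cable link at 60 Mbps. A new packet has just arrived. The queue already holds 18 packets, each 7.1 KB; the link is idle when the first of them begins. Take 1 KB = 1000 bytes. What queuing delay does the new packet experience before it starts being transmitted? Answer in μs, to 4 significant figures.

17040 μs

Each queued packet: L/R = 56800/60000000 = 946.667 μs.
18 queued → 17040 μs.
Queuing delay = 17040 μs.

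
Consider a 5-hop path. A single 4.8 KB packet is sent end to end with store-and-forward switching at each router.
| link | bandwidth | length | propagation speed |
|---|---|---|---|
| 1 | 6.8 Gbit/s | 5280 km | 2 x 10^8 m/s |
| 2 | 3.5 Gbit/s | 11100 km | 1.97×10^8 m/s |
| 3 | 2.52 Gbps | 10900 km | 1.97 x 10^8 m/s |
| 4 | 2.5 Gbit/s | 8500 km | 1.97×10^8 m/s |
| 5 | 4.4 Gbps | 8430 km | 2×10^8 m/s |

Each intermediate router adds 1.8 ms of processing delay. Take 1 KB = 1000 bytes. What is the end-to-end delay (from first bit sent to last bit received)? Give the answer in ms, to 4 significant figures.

230.6 ms

L = 38400 bits.
Transmission delays (L/R per hop): 0.00564706, 0.0109714, 0.0152381, 0.01536, 0.00872727 ms; sum = 0.0559439 ms.
Propagation delays (d/s per hop): 26.4, 56.3452, 55.3299, 43.1472, 42.15 ms; sum = 223.372 ms.
Processing at 4 router(s): 4 × 1.8 ms = 7.2 ms.
End-to-end = 230.6 ms.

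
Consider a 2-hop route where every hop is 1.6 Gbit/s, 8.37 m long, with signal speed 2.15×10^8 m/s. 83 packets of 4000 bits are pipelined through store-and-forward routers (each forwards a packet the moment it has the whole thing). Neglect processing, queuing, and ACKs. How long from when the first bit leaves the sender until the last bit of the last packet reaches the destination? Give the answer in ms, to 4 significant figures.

0.2101 ms

Per-hop transmission t_tx = L/R = 4000/1600000000 = 0.0025 ms.
Per-hop propagation t_prop = 8.37/215000000 = 3.89302e-05 ms.
Pipeline fill: first packet needs 2·t_tx to clear all hops; remaining 82 packets each add one t_tx.
Total = (2+83-1)·t_tx + 2·t_prop = 84·0.0025 + 2·3.89302e-05 = 0.2101 ms.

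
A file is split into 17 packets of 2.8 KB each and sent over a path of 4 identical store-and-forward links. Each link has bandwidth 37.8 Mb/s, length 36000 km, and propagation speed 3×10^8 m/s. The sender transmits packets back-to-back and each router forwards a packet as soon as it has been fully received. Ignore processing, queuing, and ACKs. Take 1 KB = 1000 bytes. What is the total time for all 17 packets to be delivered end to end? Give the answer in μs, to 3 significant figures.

492000 μs

Per-hop transmission t_tx = L/R = 22400/37800000 = 592.593 μs.
Per-hop propagation t_prop = 36000000/300000000 = 120000 μs.
Pipeline fill: first packet needs 4·t_tx to clear all hops; remaining 16 packets each add one t_tx.
Total = (4+17-1)·t_tx + 4·t_prop = 20·592.593 + 4·120000 = 492000 μs.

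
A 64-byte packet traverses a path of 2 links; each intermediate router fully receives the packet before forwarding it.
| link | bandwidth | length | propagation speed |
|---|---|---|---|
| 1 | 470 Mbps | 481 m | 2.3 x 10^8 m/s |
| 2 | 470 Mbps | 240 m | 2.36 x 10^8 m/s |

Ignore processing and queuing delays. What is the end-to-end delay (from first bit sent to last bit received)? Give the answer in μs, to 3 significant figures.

5.29 μs

L = 64 × 8 = 512 bits.
Transmission delay per hop = L/R = 512/470000000 = 1.08936 μs; 2 hops → 2.17872 μs.
Propagation delays (d/s per hop): 2.0913, 1.01695 μs; sum = 3.10825 μs.
End-to-end = 5.29 μs.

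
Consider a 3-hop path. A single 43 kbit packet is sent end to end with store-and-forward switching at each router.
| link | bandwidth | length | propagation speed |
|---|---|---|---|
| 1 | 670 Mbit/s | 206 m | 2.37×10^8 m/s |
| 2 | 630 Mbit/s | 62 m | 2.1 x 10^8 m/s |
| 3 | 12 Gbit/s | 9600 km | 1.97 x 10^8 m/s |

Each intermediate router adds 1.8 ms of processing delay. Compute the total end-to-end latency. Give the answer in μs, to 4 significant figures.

L = 43000 bits.
Transmission delays (L/R per hop): 64.1791, 68.254, 3.58333 μs; sum = 136.016 μs.
Propagation delays (d/s per hop): 0.869198, 0.295238, 48731 μs; sum = 48732.1 μs.
Processing at 2 router(s): 2 × 1.8 ms = 3600 μs.
End-to-end = 52470 μs.

52470 μs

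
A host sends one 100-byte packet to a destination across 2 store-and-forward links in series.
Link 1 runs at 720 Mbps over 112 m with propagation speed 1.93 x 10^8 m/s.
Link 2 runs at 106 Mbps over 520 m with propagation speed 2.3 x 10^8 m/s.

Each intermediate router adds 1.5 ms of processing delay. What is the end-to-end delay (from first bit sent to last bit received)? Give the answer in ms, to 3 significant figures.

1.51 ms

L = 100 × 8 = 800 bits.
Transmission delays (L/R per hop): 0.00111111, 0.00754717 ms; sum = 0.00865828 ms.
Propagation delays (d/s per hop): 0.000580311, 0.00226087 ms; sum = 0.00284118 ms.
Processing at 1 router(s): 1 × 1.5 ms = 1.5 ms.
End-to-end = 1.51 ms.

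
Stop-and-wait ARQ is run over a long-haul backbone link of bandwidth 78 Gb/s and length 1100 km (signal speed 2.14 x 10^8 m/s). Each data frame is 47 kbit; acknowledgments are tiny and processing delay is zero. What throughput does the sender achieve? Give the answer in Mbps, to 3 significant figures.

4.57 Mbps

t_tx = L/R = 47000/78000000000 = 6.02564e-07 s.
t_prop = 1100000/214000000 = 0.00514019 s; RTT = 0.0102804 s.
Cycle = t_tx + RTT = 0.010281 s.
Throughput = L / cycle = 47000 / 0.010281 = 4.57 Mbps.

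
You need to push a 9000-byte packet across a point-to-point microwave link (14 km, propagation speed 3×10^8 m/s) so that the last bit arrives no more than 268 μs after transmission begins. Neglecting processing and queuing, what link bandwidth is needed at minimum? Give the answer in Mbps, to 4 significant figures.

L = 72000 bits.
Propagation delay = 14000 / 300000000 = 46.6667 μs.
Transmission budget = 268 − 46.6667 = 221.333 μs.
R ≥ L / t_tx = 72000 bits / 0.000221333 s = 325.3 Mbps.

325.3 Mbps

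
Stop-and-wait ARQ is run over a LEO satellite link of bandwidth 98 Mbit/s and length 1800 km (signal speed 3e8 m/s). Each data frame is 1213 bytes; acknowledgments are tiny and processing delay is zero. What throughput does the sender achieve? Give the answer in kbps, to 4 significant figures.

t_tx = L/R = 9704/98000000 = 9.90204e-05 s.
t_prop = 1800000/300000000 = 0.006 s; RTT = 0.012 s.
Cycle = t_tx + RTT = 0.012099 s.
Throughput = L / cycle = 9704 / 0.012099 = 802.0 kbps.

802.0 kbps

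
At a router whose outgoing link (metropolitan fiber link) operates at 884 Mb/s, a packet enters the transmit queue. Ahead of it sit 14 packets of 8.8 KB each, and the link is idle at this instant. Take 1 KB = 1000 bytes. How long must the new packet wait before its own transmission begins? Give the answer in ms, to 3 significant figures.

1.11 ms

Each queued packet: L/R = 70400/884000000 = 0.079638 ms.
14 queued → 1.11493 ms.
Queuing delay = 1.11 ms.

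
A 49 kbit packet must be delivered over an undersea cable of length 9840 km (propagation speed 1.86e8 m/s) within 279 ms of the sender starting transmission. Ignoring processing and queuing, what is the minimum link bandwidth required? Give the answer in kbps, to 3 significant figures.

Propagation delay = 9840000 / 186000000 = 52.9032 ms.
Transmission budget = 279 − 52.9032 = 226.097 ms.
R ≥ L / t_tx = 49000 bits / 0.226097 s = 217 kbps.

217 kbps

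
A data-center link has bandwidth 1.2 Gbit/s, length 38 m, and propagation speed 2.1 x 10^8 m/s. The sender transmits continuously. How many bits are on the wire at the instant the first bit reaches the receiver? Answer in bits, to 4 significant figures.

Propagation delay = 38 / 210000000 = 1.80952e-07 s.
BDP = R × t_prop = 1200000000 × 1.80952e-07 = 217.143 bits.

217.1 bits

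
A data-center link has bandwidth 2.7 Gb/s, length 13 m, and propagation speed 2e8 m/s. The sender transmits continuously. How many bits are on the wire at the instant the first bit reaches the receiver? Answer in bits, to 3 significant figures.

Propagation delay = 13 / 200000000 = 6.5e-08 s.
BDP = R × t_prop = 2700000000 × 6.5e-08 = 175.5 bits.

176 bits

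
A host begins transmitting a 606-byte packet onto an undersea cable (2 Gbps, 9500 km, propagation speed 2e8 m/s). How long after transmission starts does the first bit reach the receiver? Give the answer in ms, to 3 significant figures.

47.5 ms

First bit experiences only propagation delay: d/s = 9500000/200000000 = 47.5 ms.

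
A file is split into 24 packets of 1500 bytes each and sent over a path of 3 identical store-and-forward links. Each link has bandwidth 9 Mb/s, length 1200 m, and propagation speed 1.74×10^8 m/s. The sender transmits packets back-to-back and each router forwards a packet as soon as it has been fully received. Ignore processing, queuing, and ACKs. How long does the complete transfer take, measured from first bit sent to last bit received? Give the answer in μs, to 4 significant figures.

Per-hop transmission t_tx = L/R = 12000/9000000 = 1333.33 μs.
Per-hop propagation t_prop = 1200/174000000 = 6.89655 μs.
Pipeline fill: first packet needs 3·t_tx to clear all hops; remaining 23 packets each add one t_tx.
Total = (3+24-1)·t_tx + 3·t_prop = 26·1333.33 + 3·6.89655 = 34690 μs.

34690 μs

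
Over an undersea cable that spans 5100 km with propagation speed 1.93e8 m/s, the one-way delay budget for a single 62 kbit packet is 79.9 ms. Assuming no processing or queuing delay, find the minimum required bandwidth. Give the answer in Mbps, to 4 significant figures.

Propagation delay = 5100000 / 193000000 = 26.4249 ms.
Transmission budget = 79.9 − 26.4249 = 53.4751 ms.
R ≥ L / t_tx = 62000 bits / 0.0534751 s = 1.159 Mbps.

1.159 Mbps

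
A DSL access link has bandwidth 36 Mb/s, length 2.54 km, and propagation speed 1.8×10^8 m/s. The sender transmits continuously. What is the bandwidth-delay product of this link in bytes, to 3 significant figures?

Propagation delay = 2540 / 180000000 = 1.41111e-05 s.
BDP = R × t_prop = 36000000 × 1.41111e-05 = 508 bits.
In bytes: 508/8 = 63.5 bytes.

63.5 bytes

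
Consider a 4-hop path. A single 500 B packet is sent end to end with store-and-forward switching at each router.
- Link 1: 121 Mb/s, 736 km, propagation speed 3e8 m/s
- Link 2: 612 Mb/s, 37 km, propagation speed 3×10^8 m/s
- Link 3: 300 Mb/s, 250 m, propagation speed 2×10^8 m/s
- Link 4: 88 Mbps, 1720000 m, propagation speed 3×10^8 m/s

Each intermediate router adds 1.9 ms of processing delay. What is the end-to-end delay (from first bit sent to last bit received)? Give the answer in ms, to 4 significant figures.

L = 500 × 8 = 4000 bits.
Transmission delays (L/R per hop): 0.0330579, 0.00653595, 0.0133333, 0.0454545 ms; sum = 0.0983817 ms.
Propagation delays (d/s per hop): 2.45333, 0.123333, 0.00125, 5.73333 ms; sum = 8.31125 ms.
Processing at 3 router(s): 3 × 1.9 ms = 5.7 ms.
End-to-end = 14.11 ms.

14.11 ms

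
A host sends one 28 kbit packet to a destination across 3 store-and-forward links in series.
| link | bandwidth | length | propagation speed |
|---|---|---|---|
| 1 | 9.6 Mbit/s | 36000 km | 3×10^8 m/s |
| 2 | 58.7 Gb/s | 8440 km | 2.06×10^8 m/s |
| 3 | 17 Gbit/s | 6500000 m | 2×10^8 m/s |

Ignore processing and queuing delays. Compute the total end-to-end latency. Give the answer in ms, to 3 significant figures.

196 ms

L = 28000 bits.
Transmission delays (L/R per hop): 2.91667, 0.000477002, 0.00164706 ms; sum = 2.91879 ms.
Propagation delays (d/s per hop): 120, 40.9709, 32.5 ms; sum = 193.471 ms.
End-to-end = 196 ms.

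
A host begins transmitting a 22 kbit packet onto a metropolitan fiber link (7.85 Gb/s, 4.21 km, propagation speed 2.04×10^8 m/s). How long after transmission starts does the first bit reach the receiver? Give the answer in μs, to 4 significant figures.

20.64 μs

First bit experiences only propagation delay: d/s = 4210/204000000 = 20.64 μs.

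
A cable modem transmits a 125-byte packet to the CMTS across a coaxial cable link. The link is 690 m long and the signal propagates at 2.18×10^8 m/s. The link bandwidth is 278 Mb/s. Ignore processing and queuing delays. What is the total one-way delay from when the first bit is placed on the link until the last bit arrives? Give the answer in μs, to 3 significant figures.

6.76 μs

L = 125 × 8 = 1000 bits.
Transmission delay = L/R = 1000 / 278000000 = 3.59712 μs.
Propagation delay = d/s = 690 m / 2.18e+08 m/s = 3.16514 μs.
Total = 6.76 μs.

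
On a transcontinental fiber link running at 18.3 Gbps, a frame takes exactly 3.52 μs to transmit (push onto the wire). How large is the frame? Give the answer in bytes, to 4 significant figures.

8052 bytes

L = R × t_tx = 18300000000 b/s × 3.52e-06 s = 64416 bits.
In bytes: 64416 / 8 = 8052 bytes.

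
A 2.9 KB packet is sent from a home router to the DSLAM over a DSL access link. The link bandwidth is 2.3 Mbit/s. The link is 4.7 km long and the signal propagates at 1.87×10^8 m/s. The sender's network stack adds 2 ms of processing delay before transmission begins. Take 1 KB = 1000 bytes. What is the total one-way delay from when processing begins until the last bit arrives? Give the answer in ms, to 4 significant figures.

12.11 ms

L = 23200 bits.
Transmission delay = L/R = 23200 / 2300000 = 10.087 ms.
Propagation delay = d/s = 4700 m / 187000000 m/s = 0.0251337 ms.
Plus processing delay 2 ms = 2 ms.
Total = 12.11 ms.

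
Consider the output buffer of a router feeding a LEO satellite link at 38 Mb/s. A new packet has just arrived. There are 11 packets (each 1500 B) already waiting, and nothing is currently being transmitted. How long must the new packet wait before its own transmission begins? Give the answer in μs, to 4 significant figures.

3474 μs

Each queued packet: L/R = 12000/38000000 = 315.789 μs.
11 queued → 3473.68 μs.
Queuing delay = 3474 μs.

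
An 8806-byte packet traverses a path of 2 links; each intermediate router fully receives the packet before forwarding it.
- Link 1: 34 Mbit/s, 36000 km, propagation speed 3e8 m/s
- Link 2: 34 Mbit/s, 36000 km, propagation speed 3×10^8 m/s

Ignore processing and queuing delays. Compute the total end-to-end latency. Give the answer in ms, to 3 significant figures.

244 ms

L = 8806 × 8 = 70448 bits.
Transmission delay per hop = L/R = 70448/34000000 = 2.072 ms; 2 hops → 4.144 ms.
Propagation delays (d/s per hop): 120, 120 ms; sum = 240 ms.
End-to-end = 244 ms.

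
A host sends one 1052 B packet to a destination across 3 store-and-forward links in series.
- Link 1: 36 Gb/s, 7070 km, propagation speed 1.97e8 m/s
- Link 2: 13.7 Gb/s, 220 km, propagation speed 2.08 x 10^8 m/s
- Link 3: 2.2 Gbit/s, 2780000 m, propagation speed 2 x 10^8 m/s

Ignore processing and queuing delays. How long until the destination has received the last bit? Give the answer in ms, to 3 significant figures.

50.9 ms

L = 1052 × 8 = 8416 bits.
Transmission delays (L/R per hop): 0.000233778, 0.000614307, 0.00382545 ms; sum = 0.00467354 ms.
Propagation delays (d/s per hop): 35.8883, 1.05769, 13.9 ms; sum = 50.846 ms.
End-to-end = 50.9 ms.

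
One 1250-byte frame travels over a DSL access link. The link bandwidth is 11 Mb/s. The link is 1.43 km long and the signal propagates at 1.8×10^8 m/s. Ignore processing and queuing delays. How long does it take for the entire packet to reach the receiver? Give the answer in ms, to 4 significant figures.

0.9170 ms

L = 1250 × 8 = 10000 bits.
Transmission delay = L/R = 10000 / 11000000 = 0.909091 ms.
Propagation delay = d/s = 1430 m / 180000000 m/s = 0.00794444 ms.
Total = 0.9170 ms.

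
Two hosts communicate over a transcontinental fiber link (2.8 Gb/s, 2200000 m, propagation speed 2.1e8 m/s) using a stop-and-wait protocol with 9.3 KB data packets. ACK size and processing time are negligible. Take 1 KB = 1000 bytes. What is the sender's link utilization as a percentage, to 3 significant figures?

t_tx = L/R = 74400/2800000000 = 2.65714e-05 s.
t_prop = 2200000/210000000 = 0.0104762 s; RTT = 0.0209524 s.
Cycle = t_tx + RTT = 0.020979 s.
Utilization = t_tx / cycle = 2.65714e-05/0.020979 = 0.127 %.

0.127 %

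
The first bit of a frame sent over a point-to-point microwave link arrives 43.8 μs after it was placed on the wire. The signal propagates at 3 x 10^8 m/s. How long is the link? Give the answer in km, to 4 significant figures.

13.14 km

d = s × t_prop = 300000000 × 4.38e-05 = 13.14 km.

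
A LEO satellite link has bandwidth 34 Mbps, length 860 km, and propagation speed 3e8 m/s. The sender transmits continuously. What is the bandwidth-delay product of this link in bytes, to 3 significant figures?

Propagation delay = 860000 / 300000000 = 0.00286667 s.
BDP = R × t_prop = 34000000 × 0.00286667 = 97466.7 bits.
In bytes: 97466.7/8 = 12200 bytes.

12200 bytes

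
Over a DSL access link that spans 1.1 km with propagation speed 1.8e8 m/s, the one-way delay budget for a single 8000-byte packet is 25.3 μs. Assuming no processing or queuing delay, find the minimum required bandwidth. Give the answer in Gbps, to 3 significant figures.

3.34 Gbps

L = 64000 bits.
Propagation delay = 1100 / 180000000 = 6.11111 μs.
Transmission budget = 25.3 − 6.11111 = 19.1889 μs.
R ≥ L / t_tx = 64000 bits / 1.91889e-05 s = 3.34 Gbps.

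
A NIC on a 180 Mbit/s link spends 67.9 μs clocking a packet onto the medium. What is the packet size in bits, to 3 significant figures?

12200 bits

L = R × t_tx = 180000000 b/s × 6.79e-05 s = 12222 bits.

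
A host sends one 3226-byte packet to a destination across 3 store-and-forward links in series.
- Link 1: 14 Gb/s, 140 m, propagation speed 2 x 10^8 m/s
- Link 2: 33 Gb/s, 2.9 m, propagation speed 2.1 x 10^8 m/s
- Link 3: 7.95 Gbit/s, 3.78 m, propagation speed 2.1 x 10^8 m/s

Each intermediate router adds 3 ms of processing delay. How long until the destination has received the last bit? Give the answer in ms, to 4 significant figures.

L = 3226 × 8 = 25808 bits.
Transmission delays (L/R per hop): 0.00184343, 0.000782061, 0.00324629 ms; sum = 0.00587178 ms.
Propagation delays (d/s per hop): 0.0007, 1.38095e-05, 1.8e-05 ms; sum = 0.00073181 ms.
Processing at 2 router(s): 2 × 3 ms = 6 ms.
End-to-end = 6.007 ms.

6.007 ms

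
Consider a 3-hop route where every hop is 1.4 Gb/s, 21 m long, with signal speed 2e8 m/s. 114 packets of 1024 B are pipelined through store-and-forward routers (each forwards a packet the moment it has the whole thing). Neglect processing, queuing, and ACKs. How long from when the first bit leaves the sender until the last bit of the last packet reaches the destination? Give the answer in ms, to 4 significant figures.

0.6791 ms

Per-hop transmission t_tx = L/R = 8192/1400000000 = 0.00585143 ms.
Per-hop propagation t_prop = 21/200000000 = 0.000105 ms.
Pipeline fill: first packet needs 3·t_tx to clear all hops; remaining 113 packets each add one t_tx.
Total = (3+114-1)·t_tx + 3·t_prop = 116·0.00585143 + 3·0.000105 = 0.6791 ms.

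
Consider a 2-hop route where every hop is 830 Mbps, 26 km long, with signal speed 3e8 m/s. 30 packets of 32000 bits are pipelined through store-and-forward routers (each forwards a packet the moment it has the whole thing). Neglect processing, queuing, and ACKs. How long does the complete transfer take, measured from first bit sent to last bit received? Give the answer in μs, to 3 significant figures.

1370 μs

Per-hop transmission t_tx = L/R = 32000/830000000 = 38.5542 μs.
Per-hop propagation t_prop = 26000/300000000 = 86.6667 μs.
Pipeline fill: first packet needs 2·t_tx to clear all hops; remaining 29 packets each add one t_tx.
Total = (2+30-1)·t_tx + 2·t_prop = 31·38.5542 + 2·86.6667 = 1370 μs.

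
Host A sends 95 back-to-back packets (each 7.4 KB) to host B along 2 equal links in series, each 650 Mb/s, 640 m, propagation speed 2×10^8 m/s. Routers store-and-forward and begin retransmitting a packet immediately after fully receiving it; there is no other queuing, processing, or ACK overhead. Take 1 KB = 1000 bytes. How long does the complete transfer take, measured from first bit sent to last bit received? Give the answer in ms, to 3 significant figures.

Per-hop transmission t_tx = L/R = 59200/650000000 = 0.0910769 ms.
Per-hop propagation t_prop = 640/200000000 = 0.0032 ms.
Pipeline fill: first packet needs 2·t_tx to clear all hops; remaining 94 packets each add one t_tx.
Total = (2+95-1)·t_tx + 2·t_prop = 96·0.0910769 + 2·0.0032 = 8.75 ms.

8.75 ms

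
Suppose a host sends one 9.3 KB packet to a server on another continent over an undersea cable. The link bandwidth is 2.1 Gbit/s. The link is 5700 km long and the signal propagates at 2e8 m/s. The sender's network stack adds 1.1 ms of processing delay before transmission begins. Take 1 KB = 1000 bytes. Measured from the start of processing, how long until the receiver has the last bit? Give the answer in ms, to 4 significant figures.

L = 74400 bits.
Transmission delay = L/R = 74400 / 2100000000 = 0.0354286 ms.
Propagation delay = d/s = 5700000 m / 200000000 m/s = 28.5 ms.
Plus processing delay 1.1 ms = 1.1 ms.
Total = 29.64 ms.

29.64 ms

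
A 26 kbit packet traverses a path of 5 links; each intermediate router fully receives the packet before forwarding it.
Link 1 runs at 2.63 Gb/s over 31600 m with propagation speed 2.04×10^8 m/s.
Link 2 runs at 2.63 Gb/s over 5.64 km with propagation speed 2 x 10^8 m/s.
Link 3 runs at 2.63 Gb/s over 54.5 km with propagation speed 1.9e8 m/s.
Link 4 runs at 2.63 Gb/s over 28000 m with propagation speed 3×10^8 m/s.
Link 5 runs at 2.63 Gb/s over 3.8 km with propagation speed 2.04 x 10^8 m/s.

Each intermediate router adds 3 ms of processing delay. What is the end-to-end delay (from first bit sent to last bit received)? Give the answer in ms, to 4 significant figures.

12.63 ms

L = 26000 bits.
Transmission delay per hop = L/R = 26000/2630000000 = 0.00988593 ms; 5 hops → 0.0494297 ms.
Propagation delays (d/s per hop): 0.154902, 0.0282, 0.286842, 0.0933333, 0.0186275 ms; sum = 0.581905 ms.
Processing at 4 router(s): 4 × 3 ms = 12 ms.
End-to-end = 12.63 ms.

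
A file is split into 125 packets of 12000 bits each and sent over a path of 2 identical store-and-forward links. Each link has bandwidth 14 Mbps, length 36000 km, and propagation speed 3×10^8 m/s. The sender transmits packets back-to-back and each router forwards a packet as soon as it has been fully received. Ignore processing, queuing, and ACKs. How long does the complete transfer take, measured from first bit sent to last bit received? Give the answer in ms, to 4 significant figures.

Per-hop transmission t_tx = L/R = 12000/14000000 = 0.857143 ms.
Per-hop propagation t_prop = 36000000/300000000 = 120 ms.
Pipeline fill: first packet needs 2·t_tx to clear all hops; remaining 124 packets each add one t_tx.
Total = (2+125-1)·t_tx + 2·t_prop = 126·0.857143 + 2·120 = 348.0 ms.

348.0 ms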